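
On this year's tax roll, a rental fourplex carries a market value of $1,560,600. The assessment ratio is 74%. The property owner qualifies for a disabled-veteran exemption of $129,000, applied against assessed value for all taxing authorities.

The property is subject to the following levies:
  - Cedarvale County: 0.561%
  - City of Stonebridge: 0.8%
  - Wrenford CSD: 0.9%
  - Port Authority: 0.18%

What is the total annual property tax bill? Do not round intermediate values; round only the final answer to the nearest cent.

$25,040.85

Assessed value = $1,560,600 × 0.74 = $1,154,844
Taxable value = $1,154,844 − $129,000 = $1,025,844
Cedarvale County: $1,025,844 × 0.00561 = $5,754.98484
City of Stonebridge: $1,025,844 × 0.008 = $8,206.752
Wrenford CSD: $1,025,844 × 0.009 = $9,232.596
Port Authority: $1,025,844 × 0.0018 = $1,846.5192
Total = $5,754.98484 + $8,206.752 + $9,232.596 + $1,846.5192 = $25,040.85204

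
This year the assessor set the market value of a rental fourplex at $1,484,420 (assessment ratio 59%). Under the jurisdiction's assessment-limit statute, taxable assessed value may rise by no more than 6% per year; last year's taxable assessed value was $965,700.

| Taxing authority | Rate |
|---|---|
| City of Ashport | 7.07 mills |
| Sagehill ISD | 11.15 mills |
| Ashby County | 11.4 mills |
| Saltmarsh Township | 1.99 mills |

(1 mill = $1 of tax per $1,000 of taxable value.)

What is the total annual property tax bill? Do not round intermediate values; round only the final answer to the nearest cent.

$27,684.28

Uncapped assessed value = $1,484,420 × 0.59 = $875,807.8
Cap limit = $965,700 × 1.06 = $1,023,642
Taxable assessed value = min($875,807.8, $1,023,642) = $875,807.8 (cap does not bind)
City of Ashport: $875,807.8 × 0.00707 = $6,191.961146
Sagehill ISD: $875,807.8 × 0.01115 = $9,765.25697
Ashby County: $875,807.8 × 0.0114 = $9,984.20892
Saltmarsh Township: $875,807.8 × 0.00199 = $1,742.857522
Total = $27,684.284558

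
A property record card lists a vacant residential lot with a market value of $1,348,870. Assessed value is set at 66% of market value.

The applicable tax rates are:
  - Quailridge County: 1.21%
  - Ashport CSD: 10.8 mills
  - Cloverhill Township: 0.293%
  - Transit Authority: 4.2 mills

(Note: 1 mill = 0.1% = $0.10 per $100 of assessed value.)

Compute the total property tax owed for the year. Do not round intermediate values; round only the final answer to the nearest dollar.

$26,734

Assessed value = $1,348,870 × 0.66 = $890,254.2
Quailridge County: $890,254.2 × 0.0121 = $10,772.07582
Ashport CSD: $890,254.2 × 0.0108 = $9,614.74536
Cloverhill Township: $890,254.2 × 0.00293 = $2,608.444806
Transit Authority: $890,254.2 × 0.0042 = $3,739.06764
Total = $26,734.333626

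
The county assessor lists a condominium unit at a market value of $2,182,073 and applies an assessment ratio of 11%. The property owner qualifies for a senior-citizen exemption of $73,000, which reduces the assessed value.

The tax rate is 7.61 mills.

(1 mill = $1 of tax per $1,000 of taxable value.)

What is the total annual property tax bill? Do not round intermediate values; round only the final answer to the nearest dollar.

Assessed value = $2,182,073 × 0.11 = $240,028.03
Taxable value = $240,028.03 − $73,000 = $167,028.03
Tax = $167,028.03 × 0.00761 = $1,271.0833083

$1,271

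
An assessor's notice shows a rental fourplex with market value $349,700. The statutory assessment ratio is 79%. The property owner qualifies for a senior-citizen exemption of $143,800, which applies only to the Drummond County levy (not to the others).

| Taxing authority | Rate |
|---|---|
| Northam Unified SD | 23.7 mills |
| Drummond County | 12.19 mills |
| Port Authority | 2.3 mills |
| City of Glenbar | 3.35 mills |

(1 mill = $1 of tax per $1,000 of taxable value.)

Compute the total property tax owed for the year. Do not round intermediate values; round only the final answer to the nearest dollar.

$9,723

Assessed value = $349,700 × 0.79 = $276,263
Northam Unified SD: $276,263 × 0.0237 = $6,547.4331
Drummond County: ($276,263 − $143,800) × 0.01219 = $132,463 × 0.01219 = $1,614.72397
Port Authority: $276,263 × 0.0023 = $635.4049
City of Glenbar: $276,263 × 0.00335 = $925.48105
Total = $9,723.04302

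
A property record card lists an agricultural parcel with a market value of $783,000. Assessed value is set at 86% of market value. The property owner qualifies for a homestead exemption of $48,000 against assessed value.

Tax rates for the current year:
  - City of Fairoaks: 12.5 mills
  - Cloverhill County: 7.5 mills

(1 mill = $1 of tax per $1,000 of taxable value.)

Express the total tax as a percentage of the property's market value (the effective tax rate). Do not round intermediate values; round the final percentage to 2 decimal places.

Assessed value = $783,000 × 0.86 = $673,380
Taxable value = $673,380 − $48,000 = $625,380
City of Fairoaks: $625,380 × 0.0125 = $7,817.25
Cloverhill County: $625,380 × 0.0075 = $4,690.35
Total tax = $12,507.6
Effective rate = $12,507.6 ÷ $783,000 = 1.60% of market value

1.60%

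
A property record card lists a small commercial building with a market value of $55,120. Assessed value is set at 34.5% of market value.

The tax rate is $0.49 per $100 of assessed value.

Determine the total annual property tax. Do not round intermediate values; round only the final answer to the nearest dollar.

Assessed value = $55,120 × 0.345 = $19,016.4
Tax = $19,016.4 × 0.0049 = $93.18036

$93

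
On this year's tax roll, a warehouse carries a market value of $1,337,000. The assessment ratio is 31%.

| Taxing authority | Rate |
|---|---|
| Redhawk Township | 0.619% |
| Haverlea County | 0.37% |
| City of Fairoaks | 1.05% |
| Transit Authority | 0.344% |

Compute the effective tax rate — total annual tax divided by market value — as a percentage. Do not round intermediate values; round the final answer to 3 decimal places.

Assessed value = $1,337,000 × 0.31 = $414,470
Redhawk Township: $414,470 × 0.00619 = $2,565.5693
Haverlea County: $414,470 × 0.0037 = $1,533.539
City of Fairoaks: $414,470 × 0.0105 = $4,351.935
Transit Authority: $414,470 × 0.00344 = $1,425.7768
Total tax = $9,876.8201
Effective rate = $9,876.8201 ÷ $1,337,000 = 0.739% of market value

0.739%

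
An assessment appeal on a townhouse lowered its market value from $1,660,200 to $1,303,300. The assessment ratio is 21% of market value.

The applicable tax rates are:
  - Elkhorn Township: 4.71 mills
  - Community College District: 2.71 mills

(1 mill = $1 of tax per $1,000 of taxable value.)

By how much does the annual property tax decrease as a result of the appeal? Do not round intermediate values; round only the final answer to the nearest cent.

Old assessed value = $1,660,200 × 0.21 = $348,642
New assessed value = $1,303,300 × 0.21 = $273,693
Combined rate = 0.00471 + 0.00271 = 0.00742
Old tax = $348,642 × 0.00742 = $2,586.92364
New tax = $273,693 × 0.00742 = $2,030.80206
Reduction = $2,586.92364 − $2,030.80206 = $556.12158

$556.12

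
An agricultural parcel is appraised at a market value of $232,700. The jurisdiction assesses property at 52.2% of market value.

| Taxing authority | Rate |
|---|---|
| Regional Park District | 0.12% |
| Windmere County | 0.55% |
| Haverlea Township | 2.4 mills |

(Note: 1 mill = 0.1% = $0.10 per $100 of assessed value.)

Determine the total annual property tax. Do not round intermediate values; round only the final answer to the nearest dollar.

Assessed value = $232,700 × 0.522 = $121,469.4
Regional Park District: $121,469.4 × 0.0012 = $145.76328
Windmere County: $121,469.4 × 0.0055 = $668.0817
Haverlea Township: $121,469.4 × 0.0024 = $291.52656
Total = $1,105.37154

$1,105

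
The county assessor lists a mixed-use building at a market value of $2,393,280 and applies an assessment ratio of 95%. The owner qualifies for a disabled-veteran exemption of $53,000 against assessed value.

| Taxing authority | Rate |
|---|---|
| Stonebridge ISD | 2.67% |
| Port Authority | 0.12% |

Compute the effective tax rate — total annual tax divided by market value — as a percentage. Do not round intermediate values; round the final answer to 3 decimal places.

Assessed value = $2,393,280 × 0.95 = $2,273,616
Taxable value = $2,273,616 − $53,000 = $2,220,616
Stonebridge ISD: $2,220,616 × 0.0267 = $59,290.4472
Port Authority: $2,220,616 × 0.0012 = $2,664.7392
Total tax = $61,955.1864
Effective rate = $61,955.1864 ÷ $2,393,280 = 2.589% of market value

2.589%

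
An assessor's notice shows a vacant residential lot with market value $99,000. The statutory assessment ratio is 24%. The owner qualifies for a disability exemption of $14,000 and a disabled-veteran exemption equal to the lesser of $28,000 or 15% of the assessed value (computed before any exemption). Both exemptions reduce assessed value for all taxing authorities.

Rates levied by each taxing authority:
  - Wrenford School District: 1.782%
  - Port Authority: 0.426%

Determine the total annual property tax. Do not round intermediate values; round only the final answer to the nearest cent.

Assessed value = $99,000 × 0.24 = $23,760
Disabled-veteran exemption = min($28,000, 15% × $23,760) = min($28,000, $3,564) = $3,564 (percentage binds)
Taxable value = $23,760 − $14,000 − $3,564 = $6,196
Wrenford School District: $6,196 × 0.01782 = $110.41272
Port Authority: $6,196 × 0.00426 = $26.39496
Total = $136.80768

$136.81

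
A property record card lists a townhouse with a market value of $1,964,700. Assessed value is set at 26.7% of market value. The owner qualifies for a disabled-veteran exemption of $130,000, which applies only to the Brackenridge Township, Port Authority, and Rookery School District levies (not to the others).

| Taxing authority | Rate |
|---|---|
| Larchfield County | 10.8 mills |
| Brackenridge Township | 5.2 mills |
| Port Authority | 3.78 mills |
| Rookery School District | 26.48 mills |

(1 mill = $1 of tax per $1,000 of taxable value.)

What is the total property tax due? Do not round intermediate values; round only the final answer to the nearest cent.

$19,657.03

Assessed value = $1,964,700 × 0.267 = $524,574.9
Larchfield County: $524,574.9 × 0.0108 = $5,665.40892
Brackenridge Township: ($524,574.9 − $130,000) × 0.0052 = $394,574.9 × 0.0052 = $2,051.78948
Port Authority: ($524,574.9 − $130,000) × 0.00378 = $394,574.9 × 0.00378 = $1,491.493122
Rookery School District: ($524,574.9 − $130,000) × 0.02648 = $394,574.9 × 0.02648 = $10,448.343352
Total = $19,657.034874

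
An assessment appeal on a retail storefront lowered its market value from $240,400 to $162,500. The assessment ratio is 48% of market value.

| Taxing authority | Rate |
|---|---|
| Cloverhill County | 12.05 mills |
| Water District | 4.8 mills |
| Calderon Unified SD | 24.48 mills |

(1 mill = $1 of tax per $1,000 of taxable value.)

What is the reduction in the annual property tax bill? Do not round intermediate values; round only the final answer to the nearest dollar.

$1,545

Old assessed value = $240,400 × 0.48 = $115,392
New assessed value = $162,500 × 0.48 = $78,000
Combined rate = 0.01205 + 0.0048 + 0.02448 = 0.04133
Old tax = $115,392 × 0.04133 = $4,769.15136
New tax = $78,000 × 0.04133 = $3,223.74
Reduction = $4,769.15136 − $3,223.74 = $1,545.41136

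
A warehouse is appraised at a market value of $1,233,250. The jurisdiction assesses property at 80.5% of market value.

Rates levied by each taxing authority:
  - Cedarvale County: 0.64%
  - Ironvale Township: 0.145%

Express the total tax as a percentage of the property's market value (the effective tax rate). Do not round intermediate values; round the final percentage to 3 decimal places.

0.632%

Assessed value = $1,233,250 × 0.805 = $992,766.25
Cedarvale County: $992,766.25 × 0.0064 = $6,353.704
Ironvale Township: $992,766.25 × 0.00145 = $1,439.5110625
Total tax = $7,793.2150625
Effective rate = $7,793.2150625 ÷ $1,233,250 = 0.632% of market value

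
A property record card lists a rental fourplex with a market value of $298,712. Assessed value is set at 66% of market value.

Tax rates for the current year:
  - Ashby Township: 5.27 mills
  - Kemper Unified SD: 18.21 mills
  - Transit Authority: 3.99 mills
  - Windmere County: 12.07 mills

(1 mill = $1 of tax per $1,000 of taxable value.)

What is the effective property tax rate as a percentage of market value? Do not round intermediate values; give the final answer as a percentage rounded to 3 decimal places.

2.610%

Assessed value = $298,712 × 0.66 = $197,149.92
Ashby Township: $197,149.92 × 0.00527 = $1,038.9800784
Kemper Unified SD: $197,149.92 × 0.01821 = $3,590.1000432
Transit Authority: $197,149.92 × 0.00399 = $786.6281808
Windmere County: $197,149.92 × 0.01207 = $2,379.5995344
Total tax = $7,795.3078368
Effective rate = $7,795.3078368 ÷ $298,712 = 2.610% of market value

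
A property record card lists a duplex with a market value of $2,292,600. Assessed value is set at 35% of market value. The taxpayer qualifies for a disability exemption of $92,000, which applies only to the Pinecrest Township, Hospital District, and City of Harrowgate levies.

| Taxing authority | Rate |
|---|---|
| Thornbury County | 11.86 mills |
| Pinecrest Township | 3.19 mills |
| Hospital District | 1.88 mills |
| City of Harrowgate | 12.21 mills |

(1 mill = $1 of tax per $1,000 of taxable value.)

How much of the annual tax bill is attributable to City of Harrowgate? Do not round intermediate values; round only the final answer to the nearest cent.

$8,674.11

Assessed value = $2,292,600 × 0.35 = $802,410
City of Harrowgate taxable value = $802,410 − $92,000 = $710,410
City of Harrowgate levy = $710,410 × 0.01221 = $8,674.1061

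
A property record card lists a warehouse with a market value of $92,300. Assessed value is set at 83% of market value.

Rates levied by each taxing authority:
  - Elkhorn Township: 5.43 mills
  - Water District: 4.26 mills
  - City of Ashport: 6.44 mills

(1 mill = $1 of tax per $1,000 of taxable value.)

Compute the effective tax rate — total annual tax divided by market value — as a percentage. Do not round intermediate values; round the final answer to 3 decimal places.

Assessed value = $92,300 × 0.83 = $76,609
Elkhorn Township: $76,609 × 0.00543 = $415.98687
Water District: $76,609 × 0.00426 = $326.35434
City of Ashport: $76,609 × 0.00644 = $493.36196
Total tax = $1,235.70317
Effective rate = $1,235.70317 ÷ $92,300 = 1.339% of market value

1.339%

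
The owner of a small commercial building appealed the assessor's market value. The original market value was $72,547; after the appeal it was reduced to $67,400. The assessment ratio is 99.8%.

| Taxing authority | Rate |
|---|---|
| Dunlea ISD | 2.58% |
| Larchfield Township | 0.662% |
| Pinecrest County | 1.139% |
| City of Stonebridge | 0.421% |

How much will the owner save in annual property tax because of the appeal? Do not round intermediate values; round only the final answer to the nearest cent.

Old assessed value = $72,547 × 0.998 = $72,401.906
New assessed value = $67,400 × 0.998 = $67,265.2
Combined rate = 0.0258 + 0.00662 + 0.01139 + 0.00421 = 0.04802
Old tax = $72,401.906 × 0.04802 = $3,476.73952612
New tax = $67,265.2 × 0.04802 = $3,230.074904
Reduction = $3,476.73952612 − $3,230.074904 = $246.66462212

$246.66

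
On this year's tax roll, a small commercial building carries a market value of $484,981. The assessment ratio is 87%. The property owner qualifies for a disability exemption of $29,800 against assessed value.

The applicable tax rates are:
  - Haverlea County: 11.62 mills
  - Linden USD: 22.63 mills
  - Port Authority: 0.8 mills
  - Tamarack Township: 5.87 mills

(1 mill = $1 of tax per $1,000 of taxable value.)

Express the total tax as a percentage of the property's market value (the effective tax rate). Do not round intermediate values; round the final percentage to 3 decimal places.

Assessed value = $484,981 × 0.87 = $421,933.47
Taxable value = $421,933.47 − $29,800 = $392,133.47
Haverlea County: $392,133.47 × 0.01162 = $4,556.5909214
Linden USD: $392,133.47 × 0.02263 = $8,873.9804261
Port Authority: $392,133.47 × 0.0008 = $313.706776
Tamarack Township: $392,133.47 × 0.00587 = $2,301.8234689
Total tax = $16,046.1015924
Effective rate = $16,046.1015924 ÷ $484,981 = 3.309% of market value

3.309%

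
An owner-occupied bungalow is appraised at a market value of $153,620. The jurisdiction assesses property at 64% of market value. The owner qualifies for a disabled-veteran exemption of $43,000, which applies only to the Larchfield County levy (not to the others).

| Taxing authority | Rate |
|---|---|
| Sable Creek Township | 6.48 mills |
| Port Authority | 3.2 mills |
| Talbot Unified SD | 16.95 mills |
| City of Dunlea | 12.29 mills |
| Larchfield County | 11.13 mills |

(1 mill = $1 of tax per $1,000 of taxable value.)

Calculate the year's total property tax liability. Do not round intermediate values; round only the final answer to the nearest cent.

$4,442.17

Assessed value = $153,620 × 0.64 = $98,316.8
Sable Creek Township: $98,316.8 × 0.00648 = $637.092864
Port Authority: $98,316.8 × 0.0032 = $314.61376
Talbot Unified SD: $98,316.8 × 0.01695 = $1,666.46976
City of Dunlea: $98,316.8 × 0.01229 = $1,208.313472
Larchfield County: ($98,316.8 − $43,000) × 0.01113 = $55,316.8 × 0.01113 = $615.675984
Total = $4,442.16584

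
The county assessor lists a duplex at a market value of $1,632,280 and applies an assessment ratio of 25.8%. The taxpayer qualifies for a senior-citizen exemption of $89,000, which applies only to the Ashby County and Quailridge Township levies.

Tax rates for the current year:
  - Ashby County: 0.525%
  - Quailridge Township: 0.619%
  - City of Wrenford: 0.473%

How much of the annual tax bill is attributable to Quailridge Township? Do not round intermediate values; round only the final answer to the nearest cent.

$2,055.87

Assessed value = $1,632,280 × 0.258 = $421,128.24
Quailridge Township taxable value = $421,128.24 − $89,000 = $332,128.24
Quailridge Township levy = $332,128.24 × 0.00619 = $2,055.8738056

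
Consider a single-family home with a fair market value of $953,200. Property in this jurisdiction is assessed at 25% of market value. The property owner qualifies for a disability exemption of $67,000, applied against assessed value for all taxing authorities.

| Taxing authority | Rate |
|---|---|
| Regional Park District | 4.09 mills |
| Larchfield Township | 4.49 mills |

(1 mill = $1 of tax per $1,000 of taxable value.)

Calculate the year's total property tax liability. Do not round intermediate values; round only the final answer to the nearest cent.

$1,469.75

Assessed value = $953,200 × 0.25 = $238,300
Taxable value = $238,300 − $67,000 = $171,300
Regional Park District: $171,300 × 0.00409 = $700.617
Larchfield Township: $171,300 × 0.00449 = $769.137
Total = $700.617 + $769.137 = $1,469.754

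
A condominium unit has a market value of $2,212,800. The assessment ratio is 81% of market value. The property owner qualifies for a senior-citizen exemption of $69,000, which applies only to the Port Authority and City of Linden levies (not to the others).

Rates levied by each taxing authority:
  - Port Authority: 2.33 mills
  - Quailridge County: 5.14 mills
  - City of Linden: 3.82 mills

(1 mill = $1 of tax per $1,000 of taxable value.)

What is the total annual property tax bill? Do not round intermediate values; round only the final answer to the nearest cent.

$19,811.48

Assessed value = $2,212,800 × 0.81 = $1,792,368
Port Authority: ($1,792,368 − $69,000) × 0.00233 = $1,723,368 × 0.00233 = $4,015.44744
Quailridge County: $1,792,368 × 0.00514 = $9,212.77152
City of Linden: ($1,792,368 − $69,000) × 0.00382 = $1,723,368 × 0.00382 = $6,583.26576
Total = $19,811.48472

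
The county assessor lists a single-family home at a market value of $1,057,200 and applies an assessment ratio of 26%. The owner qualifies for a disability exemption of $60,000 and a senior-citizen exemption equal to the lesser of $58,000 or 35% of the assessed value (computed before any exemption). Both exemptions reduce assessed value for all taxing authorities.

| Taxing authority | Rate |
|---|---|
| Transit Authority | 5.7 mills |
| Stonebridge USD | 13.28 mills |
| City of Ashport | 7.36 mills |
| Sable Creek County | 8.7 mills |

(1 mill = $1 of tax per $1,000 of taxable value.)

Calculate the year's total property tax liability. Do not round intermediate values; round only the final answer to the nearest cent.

Assessed value = $1,057,200 × 0.26 = $274,872
Senior-citizen exemption = min($58,000, 35% × $274,872) = min($58,000, $96,205.2) = $58,000 (dollar cap binds)
Taxable value = $274,872 − $60,000 − $58,000 = $156,872
Transit Authority: $156,872 × 0.0057 = $894.1704
Stonebridge USD: $156,872 × 0.01328 = $2,083.26016
City of Ashport: $156,872 × 0.00736 = $1,154.57792
Sable Creek County: $156,872 × 0.0087 = $1,364.7864
Total = $5,496.79488

$5,496.79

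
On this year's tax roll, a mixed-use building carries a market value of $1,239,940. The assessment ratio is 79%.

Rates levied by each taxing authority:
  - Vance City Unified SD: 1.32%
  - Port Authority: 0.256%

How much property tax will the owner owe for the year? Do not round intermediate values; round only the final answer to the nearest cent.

$15,437.75

Assessed value = $1,239,940 × 0.79 = $979,552.6
Vance City Unified SD: $979,552.6 × 0.0132 = $12,930.09432
Port Authority: $979,552.6 × 0.00256 = $2,507.654656
Total = $12,930.09432 + $2,507.654656 = $15,437.748976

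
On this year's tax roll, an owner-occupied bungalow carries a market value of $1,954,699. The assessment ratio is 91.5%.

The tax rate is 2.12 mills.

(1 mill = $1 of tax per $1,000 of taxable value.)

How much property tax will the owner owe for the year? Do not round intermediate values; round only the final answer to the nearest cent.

Assessed value = $1,954,699 × 0.915 = $1,788,549.585
Tax = $1,788,549.585 × 0.00212 = $3,791.7251202

$3,791.73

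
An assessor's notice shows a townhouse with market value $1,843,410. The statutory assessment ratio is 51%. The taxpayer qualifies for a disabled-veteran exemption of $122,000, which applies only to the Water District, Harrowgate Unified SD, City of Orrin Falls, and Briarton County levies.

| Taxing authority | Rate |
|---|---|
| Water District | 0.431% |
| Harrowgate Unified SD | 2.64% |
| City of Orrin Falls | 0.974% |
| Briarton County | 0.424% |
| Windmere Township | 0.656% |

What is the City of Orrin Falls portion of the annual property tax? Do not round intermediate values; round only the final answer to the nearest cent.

Assessed value = $1,843,410 × 0.51 = $940,139.1
City of Orrin Falls taxable value = $940,139.1 − $122,000 = $818,139.1
City of Orrin Falls levy = $818,139.1 × 0.00974 = $7,968.674834

$7,968.67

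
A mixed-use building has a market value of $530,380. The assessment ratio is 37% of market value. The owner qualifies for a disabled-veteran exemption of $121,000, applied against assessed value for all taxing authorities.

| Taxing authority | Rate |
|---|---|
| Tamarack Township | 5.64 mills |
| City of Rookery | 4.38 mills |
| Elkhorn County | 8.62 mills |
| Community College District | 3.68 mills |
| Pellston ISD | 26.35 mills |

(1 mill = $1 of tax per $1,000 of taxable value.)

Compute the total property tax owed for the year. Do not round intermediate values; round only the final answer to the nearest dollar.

Assessed value = $530,380 × 0.37 = $196,240.6
Taxable value = $196,240.6 − $121,000 = $75,240.6
Tamarack Township: $75,240.6 × 0.00564 = $424.356984
City of Rookery: $75,240.6 × 0.00438 = $329.553828
Elkhorn County: $75,240.6 × 0.00862 = $648.573972
Community College District: $75,240.6 × 0.00368 = $276.885408
Pellston ISD: $75,240.6 × 0.02635 = $1,982.58981
Total = $424.356984 + $329.553828 + $648.573972 + $276.885408 + $1,982.58981 = $3,661.960002

$3,662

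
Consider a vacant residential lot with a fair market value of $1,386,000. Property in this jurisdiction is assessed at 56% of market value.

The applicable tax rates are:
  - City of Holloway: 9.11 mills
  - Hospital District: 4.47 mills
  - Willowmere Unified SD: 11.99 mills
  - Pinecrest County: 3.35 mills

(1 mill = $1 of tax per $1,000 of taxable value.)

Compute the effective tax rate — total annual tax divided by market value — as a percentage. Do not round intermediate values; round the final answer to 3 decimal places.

Assessed value = $1,386,000 × 0.56 = $776,160
City of Holloway: $776,160 × 0.00911 = $7,070.8176
Hospital District: $776,160 × 0.00447 = $3,469.4352
Willowmere Unified SD: $776,160 × 0.01199 = $9,306.1584
Pinecrest County: $776,160 × 0.00335 = $2,600.136
Total tax = $22,446.5472
Effective rate = $22,446.5472 ÷ $1,386,000 = 1.620% of market value

1.620%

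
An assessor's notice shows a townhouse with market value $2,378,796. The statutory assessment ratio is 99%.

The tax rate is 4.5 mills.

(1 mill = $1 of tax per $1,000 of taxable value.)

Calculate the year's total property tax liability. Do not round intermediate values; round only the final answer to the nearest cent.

Assessed value = $2,378,796 × 0.99 = $2,355,008.04
Tax = $2,355,008.04 × 0.0045 = $10,597.53618

$10,597.54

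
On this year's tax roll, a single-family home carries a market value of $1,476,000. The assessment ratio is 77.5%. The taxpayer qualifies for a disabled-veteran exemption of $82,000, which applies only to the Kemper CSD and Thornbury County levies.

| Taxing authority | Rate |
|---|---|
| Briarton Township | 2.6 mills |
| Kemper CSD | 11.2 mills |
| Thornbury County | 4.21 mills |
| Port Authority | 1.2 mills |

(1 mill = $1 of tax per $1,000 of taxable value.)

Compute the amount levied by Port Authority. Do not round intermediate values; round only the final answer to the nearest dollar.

$1,373

Assessed value = $1,476,000 × 0.775 = $1,143,900
Port Authority taxable value = $1,143,900 (exemption does not apply)
Port Authority levy = $1,143,900 × 0.0012 = $1,372.68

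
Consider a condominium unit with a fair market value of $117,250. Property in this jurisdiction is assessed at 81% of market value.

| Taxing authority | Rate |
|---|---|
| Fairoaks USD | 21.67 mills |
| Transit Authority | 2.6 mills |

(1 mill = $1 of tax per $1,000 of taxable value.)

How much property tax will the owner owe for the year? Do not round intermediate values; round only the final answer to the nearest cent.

$2,304.98

Assessed value = $117,250 × 0.81 = $94,972.5
Fairoaks USD: $94,972.5 × 0.02167 = $2,058.054075
Transit Authority: $94,972.5 × 0.0026 = $246.9285
Total = $2,058.054075 + $246.9285 = $2,304.982575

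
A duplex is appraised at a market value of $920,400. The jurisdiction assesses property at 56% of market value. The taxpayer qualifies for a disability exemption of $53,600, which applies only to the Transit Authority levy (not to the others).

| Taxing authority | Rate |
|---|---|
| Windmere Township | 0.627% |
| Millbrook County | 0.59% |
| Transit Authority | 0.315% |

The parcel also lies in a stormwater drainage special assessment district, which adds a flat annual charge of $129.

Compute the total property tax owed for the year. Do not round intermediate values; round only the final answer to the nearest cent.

$7,856.46

Assessed value = $920,400 × 0.56 = $515,424
Windmere Township: $515,424 × 0.00627 = $3,231.70848
Millbrook County: $515,424 × 0.0059 = $3,041.0016
Transit Authority: ($515,424 − $53,600) × 0.00315 = $461,824 × 0.00315 = $1,454.7456
Levies subtotal = $7,727.45568
Total = $7,727.45568 + $129 = $7,856.45568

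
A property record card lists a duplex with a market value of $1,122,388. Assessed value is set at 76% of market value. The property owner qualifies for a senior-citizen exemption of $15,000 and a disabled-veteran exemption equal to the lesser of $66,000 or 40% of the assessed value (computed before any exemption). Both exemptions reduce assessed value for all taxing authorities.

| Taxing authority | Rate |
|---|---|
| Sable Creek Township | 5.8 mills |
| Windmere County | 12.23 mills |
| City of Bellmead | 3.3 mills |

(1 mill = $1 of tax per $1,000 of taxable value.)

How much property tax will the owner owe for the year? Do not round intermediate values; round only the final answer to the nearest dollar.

$16,467

Assessed value = $1,122,388 × 0.76 = $853,014.88
Disabled-veteran exemption = min($66,000, 40% × $853,014.88) = min($66,000, $341,205.952) = $66,000 (dollar cap binds)
Taxable value = $853,014.88 − $15,000 − $66,000 = $772,014.88
Sable Creek Township: $772,014.88 × 0.0058 = $4,477.686304
Windmere County: $772,014.88 × 0.01223 = $9,441.7419824
City of Bellmead: $772,014.88 × 0.0033 = $2,547.649104
Total = $16,467.0773904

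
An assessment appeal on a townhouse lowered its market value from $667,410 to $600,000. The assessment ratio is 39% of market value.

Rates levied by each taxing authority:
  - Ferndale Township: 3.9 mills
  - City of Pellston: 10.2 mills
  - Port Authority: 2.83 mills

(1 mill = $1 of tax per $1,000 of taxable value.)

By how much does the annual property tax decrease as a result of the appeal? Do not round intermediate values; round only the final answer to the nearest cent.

$445.09

Old assessed value = $667,410 × 0.39 = $260,289.9
New assessed value = $600,000 × 0.39 = $234,000
Combined rate = 0.0039 + 0.0102 + 0.00283 = 0.01693
Old tax = $260,289.9 × 0.01693 = $4,406.708007
New tax = $234,000 × 0.01693 = $3,961.62
Reduction = $4,406.708007 − $3,961.62 = $445.088007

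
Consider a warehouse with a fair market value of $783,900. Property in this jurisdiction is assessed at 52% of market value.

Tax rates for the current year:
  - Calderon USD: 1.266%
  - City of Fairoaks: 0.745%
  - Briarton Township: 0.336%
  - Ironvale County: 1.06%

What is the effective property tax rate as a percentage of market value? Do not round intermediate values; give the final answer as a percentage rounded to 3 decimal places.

Assessed value = $783,900 × 0.52 = $407,628
Calderon USD: $407,628 × 0.01266 = $5,160.57048
City of Fairoaks: $407,628 × 0.00745 = $3,036.8286
Briarton Township: $407,628 × 0.00336 = $1,369.63008
Ironvale County: $407,628 × 0.0106 = $4,320.8568
Total tax = $13,887.88596
Effective rate = $13,887.88596 ÷ $783,900 = 1.772% of market value

1.772%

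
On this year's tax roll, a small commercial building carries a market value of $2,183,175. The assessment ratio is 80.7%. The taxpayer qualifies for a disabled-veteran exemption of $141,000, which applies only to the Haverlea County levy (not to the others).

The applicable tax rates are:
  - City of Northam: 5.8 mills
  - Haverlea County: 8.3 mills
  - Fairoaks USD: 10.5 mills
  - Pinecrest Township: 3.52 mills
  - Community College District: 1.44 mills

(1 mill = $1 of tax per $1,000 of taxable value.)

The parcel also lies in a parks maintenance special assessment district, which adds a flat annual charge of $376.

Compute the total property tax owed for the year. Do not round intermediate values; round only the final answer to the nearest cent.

Assessed value = $2,183,175 × 0.807 = $1,761,822.225
City of Northam: $1,761,822.225 × 0.0058 = $10,218.568905
Haverlea County: ($1,761,822.225 − $141,000) × 0.0083 = $1,620,822.225 × 0.0083 = $13,452.8244675
Fairoaks USD: $1,761,822.225 × 0.0105 = $18,499.1333625
Pinecrest Township: $1,761,822.225 × 0.00352 = $6,201.614232
Community College District: $1,761,822.225 × 0.00144 = $2,537.024004
Levies subtotal = $50,909.164971
Total = $50,909.164971 + $376 = $51,285.164971

$51,285.16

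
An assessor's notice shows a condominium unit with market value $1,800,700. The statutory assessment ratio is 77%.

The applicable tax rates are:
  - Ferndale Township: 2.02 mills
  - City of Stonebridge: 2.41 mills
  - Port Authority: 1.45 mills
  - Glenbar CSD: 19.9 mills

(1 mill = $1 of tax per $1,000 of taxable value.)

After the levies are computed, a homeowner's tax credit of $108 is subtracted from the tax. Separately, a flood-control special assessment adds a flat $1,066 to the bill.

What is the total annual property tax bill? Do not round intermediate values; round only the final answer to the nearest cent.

Assessed value = $1,800,700 × 0.77 = $1,386,539
Ferndale Township: $1,386,539 × 0.00202 = $2,800.80878
City of Stonebridge: $1,386,539 × 0.00241 = $3,341.55899
Port Authority: $1,386,539 × 0.00145 = $2,010.48155
Glenbar CSD: $1,386,539 × 0.0199 = $27,592.1261
Levies subtotal = $35,744.97542
After credit = $35,744.97542 − $108 = $35,636.97542
Total = $35,636.97542 + $1,066 = $36,702.97542

$36,702.98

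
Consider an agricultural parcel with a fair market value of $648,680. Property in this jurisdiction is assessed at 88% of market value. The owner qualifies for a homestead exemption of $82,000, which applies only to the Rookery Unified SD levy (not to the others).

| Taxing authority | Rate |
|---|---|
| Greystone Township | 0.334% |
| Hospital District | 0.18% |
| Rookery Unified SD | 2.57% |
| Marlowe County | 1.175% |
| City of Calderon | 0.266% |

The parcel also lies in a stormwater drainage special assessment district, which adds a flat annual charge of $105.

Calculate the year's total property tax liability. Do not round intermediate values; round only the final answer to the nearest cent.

$23,828.04

Assessed value = $648,680 × 0.88 = $570,838.4
Greystone Township: $570,838.4 × 0.00334 = $1,906.600256
Hospital District: $570,838.4 × 0.0018 = $1,027.50912
Rookery Unified SD: ($570,838.4 − $82,000) × 0.0257 = $488,838.4 × 0.0257 = $12,563.14688
Marlowe County: $570,838.4 × 0.01175 = $6,707.3512
City of Calderon: $570,838.4 × 0.00266 = $1,518.430144
Levies subtotal = $23,723.0376
Total = $23,723.0376 + $105 = $23,828.0376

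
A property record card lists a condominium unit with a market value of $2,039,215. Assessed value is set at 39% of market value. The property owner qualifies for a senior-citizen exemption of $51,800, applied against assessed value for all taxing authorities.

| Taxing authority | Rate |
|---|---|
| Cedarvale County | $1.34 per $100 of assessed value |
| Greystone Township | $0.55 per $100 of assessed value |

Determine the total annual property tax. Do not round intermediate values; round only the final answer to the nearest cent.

Assessed value = $2,039,215 × 0.39 = $795,293.85
Taxable value = $795,293.85 − $51,800 = $743,493.85
Cedarvale County: $743,493.85 × 0.0134 = $9,962.81759
Greystone Township: $743,493.85 × 0.0055 = $4,089.216175
Total = $9,962.81759 + $4,089.216175 = $14,052.033765

$14,052.03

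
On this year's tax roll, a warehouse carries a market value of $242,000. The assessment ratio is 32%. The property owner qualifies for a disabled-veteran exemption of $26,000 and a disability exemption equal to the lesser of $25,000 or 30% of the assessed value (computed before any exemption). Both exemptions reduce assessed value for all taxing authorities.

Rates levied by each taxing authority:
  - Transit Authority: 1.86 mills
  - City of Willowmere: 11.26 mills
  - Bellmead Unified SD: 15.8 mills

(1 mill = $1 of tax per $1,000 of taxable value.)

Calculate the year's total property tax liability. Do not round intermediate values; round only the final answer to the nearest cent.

Assessed value = $242,000 × 0.32 = $77,440
Disability exemption = min($25,000, 30% × $77,440) = min($25,000, $23,232) = $23,232 (percentage binds)
Taxable value = $77,440 − $26,000 − $23,232 = $28,208
Transit Authority: $28,208 × 0.00186 = $52.46688
City of Willowmere: $28,208 × 0.01126 = $317.62208
Bellmead Unified SD: $28,208 × 0.0158 = $445.6864
Total = $815.77536

$815.78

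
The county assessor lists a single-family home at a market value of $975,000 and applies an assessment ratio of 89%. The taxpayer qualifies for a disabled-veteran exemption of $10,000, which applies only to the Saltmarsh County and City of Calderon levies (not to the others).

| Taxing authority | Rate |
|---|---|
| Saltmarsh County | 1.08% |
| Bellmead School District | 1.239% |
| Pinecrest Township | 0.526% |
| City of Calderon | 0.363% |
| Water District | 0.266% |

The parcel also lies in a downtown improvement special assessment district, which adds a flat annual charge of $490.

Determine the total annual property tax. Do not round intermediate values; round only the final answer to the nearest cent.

$30,491.34

Assessed value = $975,000 × 0.89 = $867,750
Saltmarsh County: ($867,750 − $10,000) × 0.0108 = $857,750 × 0.0108 = $9,263.7
Bellmead School District: $867,750 × 0.01239 = $10,751.4225
Pinecrest Township: $867,750 × 0.00526 = $4,564.365
City of Calderon: ($867,750 − $10,000) × 0.00363 = $857,750 × 0.00363 = $3,113.6325
Water District: $867,750 × 0.00266 = $2,308.215
Levies subtotal = $30,001.335
Total = $30,001.335 + $490 = $30,491.335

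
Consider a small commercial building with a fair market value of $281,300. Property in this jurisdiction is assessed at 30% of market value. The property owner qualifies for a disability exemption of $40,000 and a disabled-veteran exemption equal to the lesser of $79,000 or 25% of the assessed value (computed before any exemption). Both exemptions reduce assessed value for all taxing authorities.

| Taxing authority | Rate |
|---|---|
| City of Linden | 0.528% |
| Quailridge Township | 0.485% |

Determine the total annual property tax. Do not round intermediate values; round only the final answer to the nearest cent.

$235.95

Assessed value = $281,300 × 0.3 = $84,390
Disabled-veteran exemption = min($79,000, 25% × $84,390) = min($79,000, $21,097.5) = $21,097.5 (percentage binds)
Taxable value = $84,390 − $40,000 − $21,097.5 = $23,292.5
City of Linden: $23,292.5 × 0.00528 = $122.9844
Quailridge Township: $23,292.5 × 0.00485 = $112.968625
Total = $235.953025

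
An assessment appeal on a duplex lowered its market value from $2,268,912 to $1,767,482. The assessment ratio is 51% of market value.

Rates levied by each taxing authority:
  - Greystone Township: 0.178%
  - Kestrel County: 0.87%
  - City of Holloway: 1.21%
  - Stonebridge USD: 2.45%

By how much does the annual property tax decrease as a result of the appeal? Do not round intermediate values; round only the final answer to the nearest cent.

$12,039.74

Old assessed value = $2,268,912 × 0.51 = $1,157,145.12
New assessed value = $1,767,482 × 0.51 = $901,415.82
Combined rate = 0.00178 + 0.0087 + 0.0121 + 0.0245 = 0.04708
Old tax = $1,157,145.12 × 0.04708 = $54,478.3922496
New tax = $901,415.82 × 0.04708 = $42,438.6568056
Reduction = $54,478.3922496 − $42,438.6568056 = $12,039.735444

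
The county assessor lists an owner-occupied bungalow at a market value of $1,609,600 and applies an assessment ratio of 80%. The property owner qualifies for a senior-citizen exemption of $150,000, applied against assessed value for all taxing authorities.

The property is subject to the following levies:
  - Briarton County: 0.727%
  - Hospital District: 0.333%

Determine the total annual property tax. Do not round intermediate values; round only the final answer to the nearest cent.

Assessed value = $1,609,600 × 0.8 = $1,287,680
Taxable value = $1,287,680 − $150,000 = $1,137,680
Briarton County: $1,137,680 × 0.00727 = $8,270.9336
Hospital District: $1,137,680 × 0.00333 = $3,788.4744
Total = $8,270.9336 + $3,788.4744 = $12,059.408

$12,059.41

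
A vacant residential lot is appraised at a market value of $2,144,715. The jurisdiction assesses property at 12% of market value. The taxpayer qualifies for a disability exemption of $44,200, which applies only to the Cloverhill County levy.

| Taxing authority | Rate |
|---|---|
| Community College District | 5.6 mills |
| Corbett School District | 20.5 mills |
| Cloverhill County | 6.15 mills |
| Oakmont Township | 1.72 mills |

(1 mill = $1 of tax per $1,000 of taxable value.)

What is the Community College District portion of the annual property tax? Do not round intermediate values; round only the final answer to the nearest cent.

$1,441.25

Assessed value = $2,144,715 × 0.12 = $257,365.8
Community College District taxable value = $257,365.8 (exemption does not apply)
Community College District levy = $257,365.8 × 0.0056 = $1,441.24848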